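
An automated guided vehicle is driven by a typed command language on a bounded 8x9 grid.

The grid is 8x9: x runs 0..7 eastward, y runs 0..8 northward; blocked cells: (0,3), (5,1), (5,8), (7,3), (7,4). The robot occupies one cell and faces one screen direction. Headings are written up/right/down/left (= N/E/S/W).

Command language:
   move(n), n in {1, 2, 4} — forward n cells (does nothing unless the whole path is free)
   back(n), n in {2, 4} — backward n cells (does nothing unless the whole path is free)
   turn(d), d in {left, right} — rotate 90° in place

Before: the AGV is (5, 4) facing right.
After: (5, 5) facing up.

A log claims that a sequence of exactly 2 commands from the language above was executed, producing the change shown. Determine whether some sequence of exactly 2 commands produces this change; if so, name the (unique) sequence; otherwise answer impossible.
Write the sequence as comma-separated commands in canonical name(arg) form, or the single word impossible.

key: running move(1) before turn(left) would end elsewhere — order is forced
from: (5, 4) facing right
t=1 turn(left) ⇒ (5, 4) facing up
t=2 move(1) ⇒ (5, 5) facing up
no other 2-command option fits: unique.

turn(left), move(1)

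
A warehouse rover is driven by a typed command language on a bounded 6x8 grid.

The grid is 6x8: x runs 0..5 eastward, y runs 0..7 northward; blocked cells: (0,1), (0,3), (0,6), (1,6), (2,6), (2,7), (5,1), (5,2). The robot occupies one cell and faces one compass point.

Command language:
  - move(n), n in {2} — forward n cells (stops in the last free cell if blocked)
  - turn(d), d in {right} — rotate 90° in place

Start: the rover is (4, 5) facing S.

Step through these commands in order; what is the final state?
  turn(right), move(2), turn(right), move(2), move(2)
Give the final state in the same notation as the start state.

(2, 5) facing N

start: (4, 5) facing S
1. turn(right) → (4, 5) facing W
2. move(2) → (2, 5) facing W
3. turn(right) → (2, 5) facing N
4. move(2) → (2, 5) facing N
5. move(2) → (2, 5) facing N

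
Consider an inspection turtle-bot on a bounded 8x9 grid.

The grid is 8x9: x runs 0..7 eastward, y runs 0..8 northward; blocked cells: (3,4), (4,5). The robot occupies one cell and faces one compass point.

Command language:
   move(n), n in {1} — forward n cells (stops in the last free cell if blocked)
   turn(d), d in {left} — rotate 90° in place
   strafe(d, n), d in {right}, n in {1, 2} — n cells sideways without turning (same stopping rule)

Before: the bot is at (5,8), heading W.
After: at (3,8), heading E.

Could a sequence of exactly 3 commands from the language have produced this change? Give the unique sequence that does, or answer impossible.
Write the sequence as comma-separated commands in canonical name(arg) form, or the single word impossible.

turn(left), strafe(right, 2), turn(left)

key: position moved to (3,8) AND the heading swung to E — translation plus rotation needed
start: at (5,8), heading W
[1] after turn(left): at (5,8), heading S
[2] after strafe(right, 2): at (3,8), heading S
[3] after turn(left): at (3,8), heading E
all 64 alternatives checked — unique.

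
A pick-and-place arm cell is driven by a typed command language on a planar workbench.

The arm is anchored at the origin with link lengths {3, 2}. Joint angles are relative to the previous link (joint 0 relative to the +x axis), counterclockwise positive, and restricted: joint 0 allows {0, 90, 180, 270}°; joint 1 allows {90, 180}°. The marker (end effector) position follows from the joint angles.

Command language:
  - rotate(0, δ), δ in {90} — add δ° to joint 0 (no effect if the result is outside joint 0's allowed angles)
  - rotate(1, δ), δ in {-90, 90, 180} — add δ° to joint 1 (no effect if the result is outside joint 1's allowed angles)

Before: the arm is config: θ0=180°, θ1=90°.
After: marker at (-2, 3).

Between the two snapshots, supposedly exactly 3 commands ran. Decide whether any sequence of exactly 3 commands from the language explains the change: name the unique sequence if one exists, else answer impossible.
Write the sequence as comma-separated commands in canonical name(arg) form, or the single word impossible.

rotate(0, 90), rotate(0, 90), rotate(0, 90)

from: config: θ0=180°, θ1=90°
1. rotate(0, 90) → config: θ0=270°, θ1=90°
2. rotate(0, 90) → config: θ0=0°, θ1=90°
3. rotate(0, 90) → config: θ0=90°, θ1=90°
uniquely the one of 64 3-step routes that fits.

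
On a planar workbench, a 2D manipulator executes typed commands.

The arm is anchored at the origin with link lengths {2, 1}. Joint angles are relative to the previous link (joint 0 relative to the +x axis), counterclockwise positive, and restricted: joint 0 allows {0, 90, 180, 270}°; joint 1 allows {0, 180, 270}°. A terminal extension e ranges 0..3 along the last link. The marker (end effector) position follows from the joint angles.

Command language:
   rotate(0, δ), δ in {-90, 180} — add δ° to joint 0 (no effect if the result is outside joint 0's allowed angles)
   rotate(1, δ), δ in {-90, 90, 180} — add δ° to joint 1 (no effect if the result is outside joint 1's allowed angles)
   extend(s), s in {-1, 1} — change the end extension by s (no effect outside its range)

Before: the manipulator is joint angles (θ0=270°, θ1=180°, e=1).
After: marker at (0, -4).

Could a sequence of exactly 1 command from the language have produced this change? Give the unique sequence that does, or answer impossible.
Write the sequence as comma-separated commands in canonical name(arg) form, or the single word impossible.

rotate(1, 180)

start: joint angles (θ0=270°, θ1=180°, e=1)
t=1 rotate(1, 180) ⇒ joint angles (θ0=270°, θ1=0°, e=1)
all 7 alternatives checked — unique.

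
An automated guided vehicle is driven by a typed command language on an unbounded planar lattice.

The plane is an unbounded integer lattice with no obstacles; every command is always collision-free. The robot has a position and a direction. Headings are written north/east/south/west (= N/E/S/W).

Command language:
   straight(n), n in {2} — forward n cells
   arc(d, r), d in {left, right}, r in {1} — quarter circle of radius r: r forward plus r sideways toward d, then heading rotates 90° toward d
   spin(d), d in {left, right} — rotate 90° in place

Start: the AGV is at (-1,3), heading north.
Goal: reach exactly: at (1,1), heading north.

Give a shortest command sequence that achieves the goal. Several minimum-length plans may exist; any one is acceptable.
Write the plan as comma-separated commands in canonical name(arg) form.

spin(right), arc(right, 1), arc(left, 1), spin(left)

from: at (-1,3), heading north
1. spin(right) → at (-1,3), heading east
2. arc(right, 1) → at (0,2), heading south
3. arc(left, 1) → at (1,1), heading east
4. spin(left) → at (1,1), heading north
nothing shorter than 4 reaches the goal.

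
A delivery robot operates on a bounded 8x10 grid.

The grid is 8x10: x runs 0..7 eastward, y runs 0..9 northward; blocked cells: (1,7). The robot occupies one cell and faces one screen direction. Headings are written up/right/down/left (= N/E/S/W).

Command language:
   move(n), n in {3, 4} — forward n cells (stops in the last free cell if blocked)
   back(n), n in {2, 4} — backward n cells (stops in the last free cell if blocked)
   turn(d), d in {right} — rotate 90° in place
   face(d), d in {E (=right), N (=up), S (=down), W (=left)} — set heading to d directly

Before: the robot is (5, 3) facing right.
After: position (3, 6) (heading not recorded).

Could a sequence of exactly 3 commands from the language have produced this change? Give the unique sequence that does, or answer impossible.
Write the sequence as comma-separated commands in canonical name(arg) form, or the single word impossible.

back(2), face(N), move(3)

key: running move(3) before back(2) would end elsewhere — order is forced
begin: (5, 3) facing right
[1] after back(2): (3, 3) facing right
[2] after face(N): (3, 3) facing up
[3] after move(3): (3, 6) facing up
no other 3-command option fits: unique.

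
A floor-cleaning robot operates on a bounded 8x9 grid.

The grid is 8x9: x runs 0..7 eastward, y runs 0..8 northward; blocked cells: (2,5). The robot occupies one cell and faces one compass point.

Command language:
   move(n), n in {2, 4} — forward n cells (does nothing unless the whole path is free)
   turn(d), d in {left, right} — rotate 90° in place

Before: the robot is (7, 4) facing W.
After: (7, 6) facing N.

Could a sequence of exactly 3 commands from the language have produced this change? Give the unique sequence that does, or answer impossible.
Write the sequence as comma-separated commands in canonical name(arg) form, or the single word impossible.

key: order matters: swapping turn(right) and move(4) lands elsewhere
begin: (7, 4) facing W
1. turn(right) → (7, 4) facing N
2. move(2) → (7, 6) facing N
3. move(4) → (7, 6) facing N
uniquely the one of 64 3-step routes that fits.

turn(right), move(2), move(4)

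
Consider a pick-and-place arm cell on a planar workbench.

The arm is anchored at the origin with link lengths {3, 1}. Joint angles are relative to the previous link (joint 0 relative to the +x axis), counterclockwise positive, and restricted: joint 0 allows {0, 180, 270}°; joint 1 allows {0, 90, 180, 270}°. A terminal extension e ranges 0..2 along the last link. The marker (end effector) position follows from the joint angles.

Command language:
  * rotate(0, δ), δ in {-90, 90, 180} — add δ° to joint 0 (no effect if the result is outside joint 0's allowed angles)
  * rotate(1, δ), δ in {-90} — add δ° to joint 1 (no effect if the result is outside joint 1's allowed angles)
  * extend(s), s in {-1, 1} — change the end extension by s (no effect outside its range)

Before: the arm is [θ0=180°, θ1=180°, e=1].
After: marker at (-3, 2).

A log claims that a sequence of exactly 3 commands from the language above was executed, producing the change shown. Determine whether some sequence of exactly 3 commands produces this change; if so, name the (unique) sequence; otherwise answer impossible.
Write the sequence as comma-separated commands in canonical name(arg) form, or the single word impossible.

rotate(1, -90), rotate(1, -90), rotate(1, -90)

from: [θ0=180°, θ1=180°, e=1]
t=1 rotate(1, -90) ⇒ [θ0=180°, θ1=90°, e=1]
t=2 rotate(1, -90) ⇒ [θ0=180°, θ1=0°, e=1]
t=3 rotate(1, -90) ⇒ [θ0=180°, θ1=270°, e=1]
uniquely the one of 216 3-step routes that fits.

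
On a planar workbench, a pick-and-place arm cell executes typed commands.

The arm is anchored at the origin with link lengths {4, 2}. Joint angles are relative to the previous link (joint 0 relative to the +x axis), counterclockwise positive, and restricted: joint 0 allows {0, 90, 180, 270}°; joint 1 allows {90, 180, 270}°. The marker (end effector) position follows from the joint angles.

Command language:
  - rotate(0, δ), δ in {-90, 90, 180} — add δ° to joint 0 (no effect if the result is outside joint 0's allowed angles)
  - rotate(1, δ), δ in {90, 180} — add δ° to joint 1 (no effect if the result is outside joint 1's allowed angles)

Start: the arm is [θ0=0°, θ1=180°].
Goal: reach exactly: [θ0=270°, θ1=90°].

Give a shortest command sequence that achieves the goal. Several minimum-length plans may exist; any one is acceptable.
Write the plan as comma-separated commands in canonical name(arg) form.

start: [θ0=0°, θ1=180°]
step 1 (rotate(0, -90)): [θ0=270°, θ1=180°]
step 2 (rotate(1, 90)): [θ0=270°, θ1=270°]
step 3 (rotate(1, 180)): [θ0=270°, θ1=90°]
minimal: 3 command(s), checked below 3.

rotate(0, -90), rotate(1, 90), rotate(1, 180)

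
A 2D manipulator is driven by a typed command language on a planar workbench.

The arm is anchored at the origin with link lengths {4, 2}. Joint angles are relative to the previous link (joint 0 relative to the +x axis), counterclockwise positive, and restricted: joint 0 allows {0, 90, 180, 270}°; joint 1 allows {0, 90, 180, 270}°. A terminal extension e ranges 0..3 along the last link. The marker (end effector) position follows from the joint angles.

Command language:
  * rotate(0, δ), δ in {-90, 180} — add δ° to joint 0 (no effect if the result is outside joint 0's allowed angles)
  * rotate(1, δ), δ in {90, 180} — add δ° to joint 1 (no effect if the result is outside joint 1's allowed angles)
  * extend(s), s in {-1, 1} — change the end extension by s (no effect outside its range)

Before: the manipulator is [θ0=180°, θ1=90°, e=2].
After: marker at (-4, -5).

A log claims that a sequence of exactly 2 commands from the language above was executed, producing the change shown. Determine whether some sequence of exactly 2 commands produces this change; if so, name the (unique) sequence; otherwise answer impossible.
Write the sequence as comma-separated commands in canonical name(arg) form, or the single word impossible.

extend(1), extend(1)

start: [θ0=180°, θ1=90°, e=2]
t=1 extend(1) ⇒ [θ0=180°, θ1=90°, e=3]
t=2 extend(1) ⇒ [θ0=180°, θ1=90°, e=3]
no other 2-command option fits: unique.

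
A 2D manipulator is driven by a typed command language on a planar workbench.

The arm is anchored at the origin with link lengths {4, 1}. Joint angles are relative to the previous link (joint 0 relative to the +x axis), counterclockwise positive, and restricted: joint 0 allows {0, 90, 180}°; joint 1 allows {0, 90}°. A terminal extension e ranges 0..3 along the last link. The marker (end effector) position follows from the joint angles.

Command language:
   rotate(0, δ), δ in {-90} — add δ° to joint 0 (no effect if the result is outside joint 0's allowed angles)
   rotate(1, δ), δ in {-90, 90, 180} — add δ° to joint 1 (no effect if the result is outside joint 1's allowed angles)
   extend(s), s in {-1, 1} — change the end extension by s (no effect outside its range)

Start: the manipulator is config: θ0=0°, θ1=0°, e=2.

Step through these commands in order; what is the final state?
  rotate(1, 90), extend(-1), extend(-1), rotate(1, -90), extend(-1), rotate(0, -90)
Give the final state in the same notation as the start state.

config: θ0=0°, θ1=0°, e=0

t0: config: θ0=0°, θ1=0°, e=2
[1] after rotate(1, 90): config: θ0=0°, θ1=90°, e=2
[2] after extend(-1): config: θ0=0°, θ1=90°, e=1
[3] after extend(-1): config: θ0=0°, θ1=90°, e=0
[4] after rotate(1, -90): config: θ0=0°, θ1=0°, e=0
[5] after extend(-1): config: θ0=0°, θ1=0°, e=0
[6] after rotate(0, -90): config: θ0=0°, θ1=0°, e=0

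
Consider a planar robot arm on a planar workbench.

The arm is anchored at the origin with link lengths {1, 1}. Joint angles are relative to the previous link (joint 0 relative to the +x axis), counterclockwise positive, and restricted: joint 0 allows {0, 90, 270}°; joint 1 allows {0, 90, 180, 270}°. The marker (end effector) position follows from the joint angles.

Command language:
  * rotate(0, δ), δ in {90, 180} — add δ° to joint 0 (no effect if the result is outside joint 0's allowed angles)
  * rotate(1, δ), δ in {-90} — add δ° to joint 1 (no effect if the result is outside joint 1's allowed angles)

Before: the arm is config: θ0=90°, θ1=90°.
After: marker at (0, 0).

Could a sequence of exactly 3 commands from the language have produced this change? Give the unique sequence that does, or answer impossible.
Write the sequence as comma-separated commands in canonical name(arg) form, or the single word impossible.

rotate(1, -90), rotate(1, -90), rotate(1, -90)

t0: config: θ0=90°, θ1=90°
step 1 (rotate(1, -90)): config: θ0=90°, θ1=0°
step 2 (rotate(1, -90)): config: θ0=90°, θ1=270°
step 3 (rotate(1, -90)): config: θ0=90°, θ1=180°
no other 3-command option fits: unique.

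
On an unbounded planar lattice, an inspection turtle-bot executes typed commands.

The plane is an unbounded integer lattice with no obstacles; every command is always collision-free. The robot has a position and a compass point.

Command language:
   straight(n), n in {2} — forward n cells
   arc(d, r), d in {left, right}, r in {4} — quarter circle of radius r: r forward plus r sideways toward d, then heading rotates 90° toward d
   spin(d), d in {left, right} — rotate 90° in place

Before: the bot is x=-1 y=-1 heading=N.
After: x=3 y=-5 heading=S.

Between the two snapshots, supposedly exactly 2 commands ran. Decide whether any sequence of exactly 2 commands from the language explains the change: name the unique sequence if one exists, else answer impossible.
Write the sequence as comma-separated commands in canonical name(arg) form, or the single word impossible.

spin(right), arc(right, 4)

key: order matters: swapping spin(right) and arc(right, 4) lands elsewhere
t0: x=-1 y=-1 heading=N
1. spin(right) → x=-1 y=-1 heading=E
2. arc(right, 4) → x=3 y=-5 heading=S
uniquely the one of 25 2-step routes that fits.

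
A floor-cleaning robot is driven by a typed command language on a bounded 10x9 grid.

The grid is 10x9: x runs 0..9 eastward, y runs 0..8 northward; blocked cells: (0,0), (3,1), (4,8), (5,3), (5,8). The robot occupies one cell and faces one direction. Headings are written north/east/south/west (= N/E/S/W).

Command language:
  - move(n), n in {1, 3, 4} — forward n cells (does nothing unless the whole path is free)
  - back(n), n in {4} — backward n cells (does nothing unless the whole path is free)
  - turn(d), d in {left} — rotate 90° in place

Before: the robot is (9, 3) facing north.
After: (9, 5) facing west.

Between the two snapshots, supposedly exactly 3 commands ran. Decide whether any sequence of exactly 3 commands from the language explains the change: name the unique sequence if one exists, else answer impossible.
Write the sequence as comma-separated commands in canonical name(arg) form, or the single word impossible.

move(1), move(1), turn(left)

key: position moved to (9,5) AND the heading swung to W — translation plus rotation needed
t0: (9, 3) facing north
1. move(1) → (9, 4) facing north
2. move(1) → (9, 5) facing north
3. turn(left) → (9, 5) facing west
all 125 alternatives checked — unique.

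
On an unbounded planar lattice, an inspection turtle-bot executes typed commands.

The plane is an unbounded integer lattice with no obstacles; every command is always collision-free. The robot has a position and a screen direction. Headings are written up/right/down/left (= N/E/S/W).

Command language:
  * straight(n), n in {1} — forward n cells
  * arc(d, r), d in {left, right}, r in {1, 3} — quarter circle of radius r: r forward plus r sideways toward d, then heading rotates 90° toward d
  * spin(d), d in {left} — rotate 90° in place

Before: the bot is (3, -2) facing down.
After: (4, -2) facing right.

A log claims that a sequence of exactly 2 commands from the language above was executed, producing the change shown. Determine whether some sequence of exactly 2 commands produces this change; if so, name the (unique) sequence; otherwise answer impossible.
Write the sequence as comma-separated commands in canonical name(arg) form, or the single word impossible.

spin(left), straight(1)

key: position moved to (4,-2) AND the heading swung to E — translation plus rotation needed
t0: (3, -2) facing down
t=1 spin(left) ⇒ (3, -2) facing right
t=2 straight(1) ⇒ (4, -2) facing right
uniquely the one of 36 2-step routes that fits.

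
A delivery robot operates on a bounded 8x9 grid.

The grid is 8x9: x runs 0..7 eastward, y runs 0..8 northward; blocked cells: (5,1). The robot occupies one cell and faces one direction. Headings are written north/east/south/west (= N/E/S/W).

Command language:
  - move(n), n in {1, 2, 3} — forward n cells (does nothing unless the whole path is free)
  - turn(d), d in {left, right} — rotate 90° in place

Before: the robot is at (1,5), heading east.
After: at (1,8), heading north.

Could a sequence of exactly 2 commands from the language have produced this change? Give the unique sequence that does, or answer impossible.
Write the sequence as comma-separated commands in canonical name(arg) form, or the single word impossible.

turn(left), move(3)

key: position moved to (1,8) AND the heading swung to N — translation plus rotation needed
from: at (1,5), heading east
t=1 turn(left) ⇒ at (1,5), heading north
t=2 move(3) ⇒ at (1,8), heading north
no rival 2-sequence matches.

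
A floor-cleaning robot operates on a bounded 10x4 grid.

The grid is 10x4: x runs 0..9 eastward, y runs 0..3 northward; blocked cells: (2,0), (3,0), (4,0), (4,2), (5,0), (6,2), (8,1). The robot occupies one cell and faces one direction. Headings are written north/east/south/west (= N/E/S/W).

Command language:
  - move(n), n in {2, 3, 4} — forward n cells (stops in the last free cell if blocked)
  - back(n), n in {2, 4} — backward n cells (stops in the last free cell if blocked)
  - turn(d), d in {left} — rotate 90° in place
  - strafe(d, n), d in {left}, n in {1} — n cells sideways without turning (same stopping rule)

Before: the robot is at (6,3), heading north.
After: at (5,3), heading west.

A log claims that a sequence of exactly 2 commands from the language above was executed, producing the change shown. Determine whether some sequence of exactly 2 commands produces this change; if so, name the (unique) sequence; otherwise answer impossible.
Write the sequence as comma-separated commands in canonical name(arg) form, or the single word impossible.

key: position moved to (5,3) AND the heading swung to W — translation plus rotation needed
from: at (6,3), heading north
t=1 strafe(left, 1) ⇒ at (5,3), heading north
t=2 turn(left) ⇒ at (5,3), heading west
no rival 2-sequence matches.

strafe(left, 1), turn(left)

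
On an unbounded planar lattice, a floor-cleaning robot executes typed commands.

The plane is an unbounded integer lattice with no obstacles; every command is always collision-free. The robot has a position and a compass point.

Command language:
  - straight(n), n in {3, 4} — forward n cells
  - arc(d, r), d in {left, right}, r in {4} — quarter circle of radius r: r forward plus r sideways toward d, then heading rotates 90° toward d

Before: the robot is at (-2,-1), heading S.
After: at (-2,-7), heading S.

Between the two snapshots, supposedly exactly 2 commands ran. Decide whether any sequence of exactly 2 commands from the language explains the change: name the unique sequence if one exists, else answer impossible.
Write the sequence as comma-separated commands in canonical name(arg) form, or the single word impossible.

key: heading stays S — no command in the sequence turns
t0: at (-2,-1), heading S
1. straight(3) → at (-2,-4), heading S
2. straight(3) → at (-2,-7), heading S
all 16 alternatives checked — unique.

straight(3), straight(3)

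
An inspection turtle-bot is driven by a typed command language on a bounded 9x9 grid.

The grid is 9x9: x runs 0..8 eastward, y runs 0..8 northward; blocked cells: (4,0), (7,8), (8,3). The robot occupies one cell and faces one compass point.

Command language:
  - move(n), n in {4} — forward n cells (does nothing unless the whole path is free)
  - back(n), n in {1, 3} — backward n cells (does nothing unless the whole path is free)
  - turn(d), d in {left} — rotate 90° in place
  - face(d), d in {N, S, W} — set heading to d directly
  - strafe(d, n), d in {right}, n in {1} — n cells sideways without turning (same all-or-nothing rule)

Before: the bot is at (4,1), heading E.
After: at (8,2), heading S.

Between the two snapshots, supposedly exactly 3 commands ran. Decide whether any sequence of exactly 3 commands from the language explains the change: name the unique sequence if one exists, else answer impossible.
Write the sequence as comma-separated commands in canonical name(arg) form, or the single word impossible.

key: running back(1) before move(4) would end elsewhere — order is forced
initial: at (4,1), heading E
[1] after move(4): at (8,1), heading E
[2] after face(S): at (8,1), heading S
[3] after back(1): at (8,2), heading S
no other 3-command option fits: unique.

move(4), face(S), back(1)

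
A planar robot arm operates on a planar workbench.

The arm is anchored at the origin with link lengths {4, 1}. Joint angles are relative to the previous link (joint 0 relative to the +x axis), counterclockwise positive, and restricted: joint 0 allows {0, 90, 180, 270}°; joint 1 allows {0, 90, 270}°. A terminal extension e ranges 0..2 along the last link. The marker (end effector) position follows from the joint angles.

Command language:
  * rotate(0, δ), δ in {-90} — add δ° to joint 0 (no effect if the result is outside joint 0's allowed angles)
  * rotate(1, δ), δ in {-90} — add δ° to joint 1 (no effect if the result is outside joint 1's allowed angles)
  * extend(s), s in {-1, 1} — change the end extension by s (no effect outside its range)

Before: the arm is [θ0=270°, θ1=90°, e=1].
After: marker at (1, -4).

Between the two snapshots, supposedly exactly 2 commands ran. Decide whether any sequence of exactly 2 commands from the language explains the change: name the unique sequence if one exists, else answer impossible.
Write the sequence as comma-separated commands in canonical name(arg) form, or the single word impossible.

extend(-1), extend(-1)

start: [θ0=270°, θ1=90°, e=1]
step 1 (extend(-1)): [θ0=270°, θ1=90°, e=0]
step 2 (extend(-1)): [θ0=270°, θ1=90°, e=0]
no rival 2-sequence matches.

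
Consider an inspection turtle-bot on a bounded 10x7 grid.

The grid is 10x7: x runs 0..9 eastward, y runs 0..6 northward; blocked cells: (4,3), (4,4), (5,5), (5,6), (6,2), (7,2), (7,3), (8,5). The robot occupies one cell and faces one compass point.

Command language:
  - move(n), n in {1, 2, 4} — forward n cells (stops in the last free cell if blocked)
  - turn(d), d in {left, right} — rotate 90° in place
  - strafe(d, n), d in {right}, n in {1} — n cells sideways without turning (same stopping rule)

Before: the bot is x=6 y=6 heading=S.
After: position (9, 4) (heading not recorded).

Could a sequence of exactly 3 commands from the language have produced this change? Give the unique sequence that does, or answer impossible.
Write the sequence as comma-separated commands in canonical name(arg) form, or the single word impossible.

key: move(4) runs into the grid edge before its full distance
begin: x=6 y=6 heading=S
[1] after move(2): x=6 y=4 heading=S
[2] after turn(left): x=6 y=4 heading=E
[3] after move(4): x=9 y=4 heading=E
no rival 3-sequence matches.

move(2), turn(left), move(4)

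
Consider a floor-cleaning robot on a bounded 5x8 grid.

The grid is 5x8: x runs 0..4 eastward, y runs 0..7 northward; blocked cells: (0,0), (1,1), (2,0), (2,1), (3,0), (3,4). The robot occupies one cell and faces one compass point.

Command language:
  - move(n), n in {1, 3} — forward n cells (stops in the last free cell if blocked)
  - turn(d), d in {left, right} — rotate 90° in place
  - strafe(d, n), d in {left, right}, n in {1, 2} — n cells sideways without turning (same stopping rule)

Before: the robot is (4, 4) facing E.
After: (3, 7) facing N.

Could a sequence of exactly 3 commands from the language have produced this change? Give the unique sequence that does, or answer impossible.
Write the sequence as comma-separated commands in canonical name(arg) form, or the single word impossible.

turn(left), move(3), strafe(left, 1)

key: cell and facing (now N) both changed — the 3 commands mix motion and turning
start: (4, 4) facing E
step 1 (turn(left)): (4, 4) facing N
step 2 (move(3)): (4, 7) facing N
step 3 (strafe(left, 1)): (3, 7) facing N
no other 3-command option fits: unique.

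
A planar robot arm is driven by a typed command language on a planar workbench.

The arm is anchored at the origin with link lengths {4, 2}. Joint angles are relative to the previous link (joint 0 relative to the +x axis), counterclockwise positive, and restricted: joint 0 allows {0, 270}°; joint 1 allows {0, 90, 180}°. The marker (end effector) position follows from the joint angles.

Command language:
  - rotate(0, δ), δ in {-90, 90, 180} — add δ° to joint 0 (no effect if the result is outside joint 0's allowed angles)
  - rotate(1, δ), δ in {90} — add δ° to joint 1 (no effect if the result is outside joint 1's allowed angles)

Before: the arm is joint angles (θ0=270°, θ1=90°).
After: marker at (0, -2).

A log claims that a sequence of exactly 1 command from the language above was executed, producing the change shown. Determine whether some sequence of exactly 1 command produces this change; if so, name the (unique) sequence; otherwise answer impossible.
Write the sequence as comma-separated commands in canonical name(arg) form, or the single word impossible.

rotate(1, 90)

begin: joint angles (θ0=270°, θ1=90°)
step 1 (rotate(1, 90)): joint angles (θ0=270°, θ1=180°)
no rival 1-sequence matches.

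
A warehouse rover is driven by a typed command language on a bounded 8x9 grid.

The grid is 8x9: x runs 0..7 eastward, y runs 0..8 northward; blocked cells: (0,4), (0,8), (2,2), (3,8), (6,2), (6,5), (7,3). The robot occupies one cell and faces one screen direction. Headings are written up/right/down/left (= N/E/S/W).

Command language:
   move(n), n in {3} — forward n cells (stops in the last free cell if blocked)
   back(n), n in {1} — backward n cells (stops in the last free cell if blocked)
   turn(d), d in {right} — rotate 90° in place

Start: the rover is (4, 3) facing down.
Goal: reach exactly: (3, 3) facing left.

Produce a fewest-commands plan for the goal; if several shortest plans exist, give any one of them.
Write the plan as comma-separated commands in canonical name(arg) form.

from: (4, 3) facing down
1. turn(right) → (4, 3) facing left
2. back(1) → (5, 3) facing left
3. back(1) → (6, 3) facing left
4. move(3) → (3, 3) facing left
shorter routes all fall short; 4 is best.

turn(right), back(1), back(1), move(3)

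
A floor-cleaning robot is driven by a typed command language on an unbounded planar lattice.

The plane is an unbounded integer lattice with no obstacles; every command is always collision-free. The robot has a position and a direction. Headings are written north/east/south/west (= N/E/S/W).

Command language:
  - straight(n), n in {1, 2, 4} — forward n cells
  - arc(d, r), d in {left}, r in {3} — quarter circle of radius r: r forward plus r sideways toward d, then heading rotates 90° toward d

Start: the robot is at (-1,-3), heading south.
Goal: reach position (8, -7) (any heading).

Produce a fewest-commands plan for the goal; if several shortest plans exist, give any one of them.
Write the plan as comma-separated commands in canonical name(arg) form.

straight(1), arc(left, 3), straight(4), straight(2)

initial: at (-1,-3), heading south
t=1 straight(1) ⇒ at (-1,-4), heading south
t=2 arc(left, 3) ⇒ at (2,-7), heading east
t=3 straight(4) ⇒ at (6,-7), heading east
t=4 straight(2) ⇒ at (8,-7), heading east
minimal: 4 command(s), checked below 4.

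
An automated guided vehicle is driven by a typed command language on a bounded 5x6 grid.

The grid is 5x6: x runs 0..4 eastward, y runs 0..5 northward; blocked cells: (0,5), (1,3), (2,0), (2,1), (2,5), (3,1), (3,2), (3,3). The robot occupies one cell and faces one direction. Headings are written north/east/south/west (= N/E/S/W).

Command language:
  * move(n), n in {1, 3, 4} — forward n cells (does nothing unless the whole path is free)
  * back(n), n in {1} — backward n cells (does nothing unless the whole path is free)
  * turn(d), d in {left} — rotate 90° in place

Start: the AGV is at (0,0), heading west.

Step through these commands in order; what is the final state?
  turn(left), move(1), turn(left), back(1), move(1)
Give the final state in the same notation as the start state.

at (1,0), heading east

initial: at (0,0), heading west
t=1 turn(left) ⇒ at (0,0), heading south
t=2 move(1) ⇒ at (0,0), heading south
t=3 turn(left) ⇒ at (0,0), heading east
t=4 back(1) ⇒ at (0,0), heading east
t=5 move(1) ⇒ at (1,0), heading east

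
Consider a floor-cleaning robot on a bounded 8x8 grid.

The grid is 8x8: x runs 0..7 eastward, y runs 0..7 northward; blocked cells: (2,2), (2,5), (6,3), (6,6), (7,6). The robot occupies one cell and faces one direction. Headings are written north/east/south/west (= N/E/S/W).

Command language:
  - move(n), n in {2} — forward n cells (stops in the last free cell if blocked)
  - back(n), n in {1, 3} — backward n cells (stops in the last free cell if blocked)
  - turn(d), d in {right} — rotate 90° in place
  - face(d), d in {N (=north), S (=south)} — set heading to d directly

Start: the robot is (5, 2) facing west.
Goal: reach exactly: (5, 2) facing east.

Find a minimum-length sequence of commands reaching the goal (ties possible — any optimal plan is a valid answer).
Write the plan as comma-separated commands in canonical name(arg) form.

face(N), turn(right)

initial: (5, 2) facing west
[1] after face(N): (5, 2) facing north
[2] after turn(right): (5, 2) facing east
nothing shorter than 2 reaches the goal.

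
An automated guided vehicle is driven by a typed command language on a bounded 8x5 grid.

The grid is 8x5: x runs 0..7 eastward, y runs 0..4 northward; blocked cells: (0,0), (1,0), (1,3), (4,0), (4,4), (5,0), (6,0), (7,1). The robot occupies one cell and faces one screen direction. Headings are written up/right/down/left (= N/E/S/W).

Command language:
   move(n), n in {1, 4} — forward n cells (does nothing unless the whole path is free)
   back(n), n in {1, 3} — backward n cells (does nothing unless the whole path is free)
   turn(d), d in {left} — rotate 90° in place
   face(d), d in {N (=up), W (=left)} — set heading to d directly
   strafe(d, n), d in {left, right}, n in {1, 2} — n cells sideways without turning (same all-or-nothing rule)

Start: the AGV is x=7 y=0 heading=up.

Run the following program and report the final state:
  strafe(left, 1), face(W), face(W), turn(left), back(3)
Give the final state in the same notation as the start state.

initial: x=7 y=0 heading=up
t=1 strafe(left, 1) ⇒ x=7 y=0 heading=up
t=2 face(W) ⇒ x=7 y=0 heading=left
t=3 face(W) ⇒ x=7 y=0 heading=left
t=4 turn(left) ⇒ x=7 y=0 heading=down
t=5 back(3) ⇒ x=7 y=0 heading=down

x=7 y=0 heading=down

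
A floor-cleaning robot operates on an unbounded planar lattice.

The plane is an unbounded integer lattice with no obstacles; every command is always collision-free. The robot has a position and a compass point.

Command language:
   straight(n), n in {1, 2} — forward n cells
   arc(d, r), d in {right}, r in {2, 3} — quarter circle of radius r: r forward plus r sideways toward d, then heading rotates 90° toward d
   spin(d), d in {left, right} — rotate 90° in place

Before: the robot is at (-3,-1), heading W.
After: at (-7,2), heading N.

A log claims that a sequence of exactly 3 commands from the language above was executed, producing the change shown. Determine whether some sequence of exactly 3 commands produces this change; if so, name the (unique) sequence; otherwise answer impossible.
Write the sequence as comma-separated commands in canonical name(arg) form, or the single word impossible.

straight(2), arc(right, 2), straight(1)

key: order matters: swapping straight(2) and straight(1) lands elsewhere
start: at (-3,-1), heading W
step 1 (straight(2)): at (-5,-1), heading W
step 2 (arc(right, 2)): at (-7,1), heading N
step 3 (straight(1)): at (-7,2), heading N
no other 3-command option fits: unique.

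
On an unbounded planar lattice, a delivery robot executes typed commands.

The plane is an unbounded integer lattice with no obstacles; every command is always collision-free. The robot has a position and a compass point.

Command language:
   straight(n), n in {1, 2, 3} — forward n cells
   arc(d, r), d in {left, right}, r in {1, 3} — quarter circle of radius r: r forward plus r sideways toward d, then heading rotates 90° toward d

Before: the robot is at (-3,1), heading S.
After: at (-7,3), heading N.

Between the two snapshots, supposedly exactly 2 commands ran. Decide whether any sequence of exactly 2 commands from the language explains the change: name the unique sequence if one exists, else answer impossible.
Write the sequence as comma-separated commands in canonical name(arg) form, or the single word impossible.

key: position moved to (-7,3) AND the heading swung to N — translation plus rotation needed
t0: at (-3,1), heading S
1. arc(right, 1) → at (-4,0), heading W
2. arc(right, 3) → at (-7,3), heading N
all 49 alternatives checked — unique.

arc(right, 1), arc(right, 3)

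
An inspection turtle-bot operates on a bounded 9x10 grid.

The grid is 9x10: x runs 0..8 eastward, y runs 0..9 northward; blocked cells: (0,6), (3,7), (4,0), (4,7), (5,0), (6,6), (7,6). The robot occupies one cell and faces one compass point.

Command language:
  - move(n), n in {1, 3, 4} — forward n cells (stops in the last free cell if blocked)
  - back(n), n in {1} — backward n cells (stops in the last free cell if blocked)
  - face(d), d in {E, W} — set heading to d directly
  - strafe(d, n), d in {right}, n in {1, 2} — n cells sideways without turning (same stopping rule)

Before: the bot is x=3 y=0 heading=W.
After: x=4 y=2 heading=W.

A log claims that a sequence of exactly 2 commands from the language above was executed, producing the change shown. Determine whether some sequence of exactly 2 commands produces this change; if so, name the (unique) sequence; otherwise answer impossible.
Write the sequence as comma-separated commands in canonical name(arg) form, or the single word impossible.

key: still facing W at the end — nothing in the sequence rotates
start: x=3 y=0 heading=W
1. strafe(right, 2) → x=3 y=2 heading=W
2. back(1) → x=4 y=2 heading=W
all 64 alternatives checked — unique.

strafe(right, 2), back(1)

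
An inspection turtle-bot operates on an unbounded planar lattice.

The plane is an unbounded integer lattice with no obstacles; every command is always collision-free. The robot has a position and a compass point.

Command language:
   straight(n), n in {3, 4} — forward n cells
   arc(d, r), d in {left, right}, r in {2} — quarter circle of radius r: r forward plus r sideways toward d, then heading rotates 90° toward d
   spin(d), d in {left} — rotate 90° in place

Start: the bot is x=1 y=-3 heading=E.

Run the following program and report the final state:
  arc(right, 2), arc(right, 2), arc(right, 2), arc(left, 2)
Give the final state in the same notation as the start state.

start: x=1 y=-3 heading=E
t=1 arc(right, 2) ⇒ x=3 y=-5 heading=S
t=2 arc(right, 2) ⇒ x=1 y=-7 heading=W
t=3 arc(right, 2) ⇒ x=-1 y=-5 heading=N
t=4 arc(left, 2) ⇒ x=-3 y=-3 heading=W

x=-3 y=-3 heading=W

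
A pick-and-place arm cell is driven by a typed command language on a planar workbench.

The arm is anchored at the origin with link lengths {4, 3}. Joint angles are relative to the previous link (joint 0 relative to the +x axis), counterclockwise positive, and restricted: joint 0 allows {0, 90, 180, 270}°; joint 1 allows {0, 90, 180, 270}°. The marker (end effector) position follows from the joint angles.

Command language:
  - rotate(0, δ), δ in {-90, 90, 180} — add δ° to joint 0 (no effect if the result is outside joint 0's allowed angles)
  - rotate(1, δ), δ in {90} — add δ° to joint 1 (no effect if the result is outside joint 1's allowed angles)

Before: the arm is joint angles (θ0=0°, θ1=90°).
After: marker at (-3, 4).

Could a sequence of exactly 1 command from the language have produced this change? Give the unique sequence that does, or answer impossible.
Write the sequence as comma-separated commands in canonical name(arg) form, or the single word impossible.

rotate(0, 90)

from: joint angles (θ0=0°, θ1=90°)
1. rotate(0, 90) → joint angles (θ0=90°, θ1=90°)
no rival 1-sequence matches.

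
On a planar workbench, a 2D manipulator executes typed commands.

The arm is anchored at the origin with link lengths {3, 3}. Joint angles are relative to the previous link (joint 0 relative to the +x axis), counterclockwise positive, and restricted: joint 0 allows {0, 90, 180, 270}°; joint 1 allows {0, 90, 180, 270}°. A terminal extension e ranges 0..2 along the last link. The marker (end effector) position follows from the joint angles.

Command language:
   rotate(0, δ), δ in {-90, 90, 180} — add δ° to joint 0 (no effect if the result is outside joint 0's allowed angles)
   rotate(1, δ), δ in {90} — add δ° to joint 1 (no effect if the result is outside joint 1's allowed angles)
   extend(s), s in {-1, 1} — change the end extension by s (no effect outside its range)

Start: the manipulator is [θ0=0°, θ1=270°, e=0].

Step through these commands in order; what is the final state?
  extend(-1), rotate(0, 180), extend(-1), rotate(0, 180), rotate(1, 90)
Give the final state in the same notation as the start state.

t0: [θ0=0°, θ1=270°, e=0]
step 1 (extend(-1)): [θ0=0°, θ1=270°, e=0]
step 2 (rotate(0, 180)): [θ0=180°, θ1=270°, e=0]
step 3 (extend(-1)): [θ0=180°, θ1=270°, e=0]
step 4 (rotate(0, 180)): [θ0=0°, θ1=270°, e=0]
step 5 (rotate(1, 90)): [θ0=0°, θ1=0°, e=0]

[θ0=0°, θ1=0°, e=0]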